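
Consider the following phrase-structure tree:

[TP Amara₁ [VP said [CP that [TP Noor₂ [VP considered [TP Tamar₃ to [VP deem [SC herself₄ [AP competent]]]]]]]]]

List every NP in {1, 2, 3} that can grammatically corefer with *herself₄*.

{3}

*herself* is an anaphor, so Principle A applies: it must be bound in its binding domain.
Binding domain of *herself₄*: the embedded TP, whose subject is Tamar₃.
*Amara₁* c-commands the anaphor but is outside its binding domain → cannot satisfy Principle A.
*Noor₂* c-commands the anaphor but is outside its binding domain → cannot satisfy Principle A.
*Tamar₃* c-commands the anaphor within its binding domain → licit binder.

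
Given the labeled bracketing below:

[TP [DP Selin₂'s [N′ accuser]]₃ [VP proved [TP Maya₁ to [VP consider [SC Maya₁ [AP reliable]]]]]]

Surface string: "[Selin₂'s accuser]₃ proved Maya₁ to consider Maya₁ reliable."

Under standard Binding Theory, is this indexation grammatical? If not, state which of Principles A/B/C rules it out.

The two coindexed NPs are *Maya₁* (the lower occurrence) and *Maya₁* (the higher occurrence).
*Maya₁* (the lower occurrence) is an R-expression. Principle C requires it to be free everywhere.
*Maya₁* (the higher occurrence) c-commands it and carries the same index.
The R-expression is bound → Principle C violation.

Principle C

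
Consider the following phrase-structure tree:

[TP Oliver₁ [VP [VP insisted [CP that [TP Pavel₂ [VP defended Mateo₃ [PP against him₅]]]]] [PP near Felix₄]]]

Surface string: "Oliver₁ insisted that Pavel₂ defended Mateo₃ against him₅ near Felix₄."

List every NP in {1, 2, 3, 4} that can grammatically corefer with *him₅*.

{1, 4}

*him* is a pronoun, so Principle B applies: it must be free in its binding domain.
Binding domain of *him₅*: the embedded TP, whose subject is Pavel₂.
*Oliver₁* c-commands the pronoun but from outside its binding domain, and is not c-commanded by it → coindexation permitted.
*Pavel₂* c-commands the pronoun within its binding domain → coindexation would violate Principle B.
*Mateo₃* c-commands the pronoun within its binding domain → coindexation would violate Principle B.
*Felix₄* and the pronoun do not c-command one another → neither Principle B nor Principle C is at stake; coindexation permitted.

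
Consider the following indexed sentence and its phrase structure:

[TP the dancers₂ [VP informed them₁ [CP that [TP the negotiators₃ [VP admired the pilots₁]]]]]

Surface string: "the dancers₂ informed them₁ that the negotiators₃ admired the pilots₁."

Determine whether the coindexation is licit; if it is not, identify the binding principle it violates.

The two coindexed NPs are *them₁* and *the pilots₁*.
*the pilots₁* is an R-expression. Principle C requires it to be free everywhere.
*them₁* c-commands it and carries the same index.
The R-expression is bound → Principle C violation.

Principle C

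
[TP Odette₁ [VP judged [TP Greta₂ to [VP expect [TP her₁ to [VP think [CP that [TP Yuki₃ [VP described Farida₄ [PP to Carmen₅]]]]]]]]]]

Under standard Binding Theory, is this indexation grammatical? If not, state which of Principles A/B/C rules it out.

The two coindexed NPs are *Odette₁* and *her₁*.
*her₁* is a pronoun; its binding domain is the embedded TP, whose subject is Greta₂. Within that domain it is c-commanded only by *Greta₂*, which carries a different index — the pronoun is free locally, so Principle B holds.
*Odette₁* is an R-expression; *her₁* does not c-command it, and no other NP shares its index, so Principle C is satisfied.
All principles are respected.

grammatical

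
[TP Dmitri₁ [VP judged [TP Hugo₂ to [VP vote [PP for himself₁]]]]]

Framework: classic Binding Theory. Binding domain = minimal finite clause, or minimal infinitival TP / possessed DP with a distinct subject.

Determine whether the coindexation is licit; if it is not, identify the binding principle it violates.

The two coindexed NPs are *Dmitri₁* and *himself₁*.
*himself₁* is an anaphor. Principle A requires it to be bound within its binding domain — the embedded TP, whose subject is Hugo₂.
Within that domain it is c-commanded by *Hugo₂*, which does not share its index.
*Dmitri₁* does c-command the anaphor, but from outside its binding domain.
The anaphor is unbound in its domain → Principle A violation.

Principle A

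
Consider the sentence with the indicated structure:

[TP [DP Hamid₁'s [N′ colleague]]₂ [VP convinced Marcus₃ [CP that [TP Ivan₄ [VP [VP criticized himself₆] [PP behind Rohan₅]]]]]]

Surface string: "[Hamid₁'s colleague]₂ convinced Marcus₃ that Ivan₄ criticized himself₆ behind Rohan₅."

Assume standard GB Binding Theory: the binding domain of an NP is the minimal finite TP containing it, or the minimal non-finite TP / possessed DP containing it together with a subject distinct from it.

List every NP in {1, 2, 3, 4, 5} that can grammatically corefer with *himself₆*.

{4}

*himself* is an anaphor, so Principle A applies: it must be bound in its binding domain.
Binding domain of *himself₆*: the embedded TP, whose subject is Ivan₄.
*Hamid₁* does not c-command the anaphor → cannot bind it.
*[Hamid₁'s colleague]₂* c-commands the anaphor but is outside its binding domain → cannot satisfy Principle A.
*Marcus₃* c-commands the anaphor but is outside its binding domain → cannot satisfy Principle A.
*Ivan₄* c-commands the anaphor within its binding domain → licit binder.
*Rohan₅* does not c-command the anaphor → cannot bind it.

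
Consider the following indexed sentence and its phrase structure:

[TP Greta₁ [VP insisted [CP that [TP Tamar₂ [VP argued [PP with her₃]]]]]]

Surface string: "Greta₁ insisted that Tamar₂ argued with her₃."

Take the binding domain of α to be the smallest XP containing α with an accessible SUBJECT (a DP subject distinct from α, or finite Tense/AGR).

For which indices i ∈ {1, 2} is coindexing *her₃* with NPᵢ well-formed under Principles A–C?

{1}

*her* is a pronoun, so Principle B applies: it must be free in its binding domain.
Binding domain of *her₃*: the embedded TP, whose subject is Tamar₂.
*Greta₁* c-commands the pronoun but from outside its binding domain, and is not c-commanded by it → coindexation permitted.
*Tamar₂* c-commands the pronoun within its binding domain → coindexation would violate Principle B.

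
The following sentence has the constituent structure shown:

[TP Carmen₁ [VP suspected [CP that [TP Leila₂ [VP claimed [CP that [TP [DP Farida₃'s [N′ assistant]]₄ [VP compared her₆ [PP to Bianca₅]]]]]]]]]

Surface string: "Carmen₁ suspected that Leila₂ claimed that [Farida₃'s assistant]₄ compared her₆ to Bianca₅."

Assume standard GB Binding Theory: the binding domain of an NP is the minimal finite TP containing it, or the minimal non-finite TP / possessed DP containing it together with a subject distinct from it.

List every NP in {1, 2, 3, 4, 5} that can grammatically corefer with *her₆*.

{1, 2, 3}

*her* is a pronoun, so Principle B applies: it must be free in its binding domain.
Binding domain of *her₆*: the embedded TP, whose subject is [Farida₃'s assistant]₄.
*Carmen₁* c-commands the pronoun but from outside its binding domain, and is not c-commanded by it → coindexation permitted.
*Leila₂* c-commands the pronoun but from outside its binding domain, and is not c-commanded by it → coindexation permitted.
*Farida₃* and the pronoun do not c-command one another → neither Principle B nor Principle C is at stake; coindexation permitted.
*[Farida₃'s assistant]₄* c-commands the pronoun within its binding domain → coindexation would violate Principle B.
*Bianca₅*: the pronoun c-commands this R-expression → coindexation would violate Principle C on *Bianca₅*.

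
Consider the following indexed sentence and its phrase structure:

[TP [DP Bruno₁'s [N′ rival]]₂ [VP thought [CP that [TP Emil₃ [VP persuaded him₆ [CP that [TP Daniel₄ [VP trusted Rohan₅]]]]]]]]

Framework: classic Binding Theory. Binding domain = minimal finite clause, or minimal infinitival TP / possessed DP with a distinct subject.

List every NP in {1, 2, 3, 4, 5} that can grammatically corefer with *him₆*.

*him* is a pronoun, so Principle B applies: it must be free in its binding domain.
Binding domain of *him₆*: the embedded TP, whose subject is Emil₃.
*Bruno₁* and the pronoun do not c-command one another → neither Principle B nor Principle C is at stake; coindexation permitted.
*[Bruno₁'s rival]₂* c-commands the pronoun but from outside its binding domain, and is not c-commanded by it → coindexation permitted.
*Emil₃* c-commands the pronoun within its binding domain → coindexation would violate Principle B.
*Daniel₄*: the pronoun c-commands this R-expression → coindexation would violate Principle C on *Daniel₄*.
*Rohan₅*: the pronoun c-commands this R-expression → coindexation would violate Principle C on *Rohan₅*.

{1, 2}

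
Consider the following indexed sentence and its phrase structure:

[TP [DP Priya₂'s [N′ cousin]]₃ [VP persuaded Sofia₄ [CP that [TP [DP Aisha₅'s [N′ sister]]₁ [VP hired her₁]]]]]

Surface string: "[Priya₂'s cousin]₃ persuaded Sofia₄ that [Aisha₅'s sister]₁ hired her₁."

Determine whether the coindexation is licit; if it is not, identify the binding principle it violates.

The two coindexed NPs are *[Aisha₅'s sister]₁* and *her₁*.
*her₁* is a pronoun. Its binding domain is the embedded TP, whose subject is [Aisha₅'s sister]₁.
*[Aisha₅'s sister]₁* c-commands it within that domain and carries the same index.
The pronoun is locally bound → Principle B violation.

Principle B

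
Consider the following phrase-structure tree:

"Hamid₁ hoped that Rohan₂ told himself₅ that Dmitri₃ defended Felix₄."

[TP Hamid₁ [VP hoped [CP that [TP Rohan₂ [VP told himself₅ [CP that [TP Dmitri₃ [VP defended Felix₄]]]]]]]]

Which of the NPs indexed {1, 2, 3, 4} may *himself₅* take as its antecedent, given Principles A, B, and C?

{2}

*himself* is an anaphor, so Principle A applies: it must be bound in its binding domain.
Binding domain of *himself₅*: the embedded TP, whose subject is Rohan₂.
*Hamid₁* c-commands the anaphor but is outside its binding domain → cannot satisfy Principle A.
*Rohan₂* c-commands the anaphor within its binding domain → licit binder.
*Dmitri₃* does not c-command the anaphor → cannot bind it.
*Felix₄* does not c-command the anaphor → cannot bind it.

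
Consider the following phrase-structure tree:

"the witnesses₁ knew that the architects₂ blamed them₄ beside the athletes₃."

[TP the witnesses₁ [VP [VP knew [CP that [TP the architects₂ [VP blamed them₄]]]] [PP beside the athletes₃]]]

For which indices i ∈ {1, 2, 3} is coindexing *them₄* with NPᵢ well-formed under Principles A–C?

*them* is a pronoun, so Principle B applies: it must be free in its binding domain.
Binding domain of *them₄*: the embedded TP, whose subject is the architects₂.
*the witnesses₁* c-commands the pronoun but from outside its binding domain, and is not c-commanded by it → coindexation permitted.
*the architects₂* c-commands the pronoun within its binding domain → coindexation would violate Principle B.
*the athletes₃* and the pronoun do not c-command one another → neither Principle B nor Principle C is at stake; coindexation permitted.

{1, 3}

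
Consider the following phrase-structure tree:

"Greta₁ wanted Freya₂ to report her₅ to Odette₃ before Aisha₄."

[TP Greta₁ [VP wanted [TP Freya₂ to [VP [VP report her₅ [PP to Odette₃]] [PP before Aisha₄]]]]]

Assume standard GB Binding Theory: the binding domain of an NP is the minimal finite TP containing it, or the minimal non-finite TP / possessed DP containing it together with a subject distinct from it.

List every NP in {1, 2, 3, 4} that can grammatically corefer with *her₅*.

{1, 4}

*her* is a pronoun, so Principle B applies: it must be free in its binding domain.
Binding domain of *her₅*: the embedded TP, whose subject is Freya₂.
*Greta₁* c-commands the pronoun but from outside its binding domain, and is not c-commanded by it → coindexation permitted.
*Freya₂* c-commands the pronoun within its binding domain → coindexation would violate Principle B.
*Odette₃*: the pronoun c-commands this R-expression → coindexation would violate Principle C on *Odette₃*.
*Aisha₄* and the pronoun do not c-command one another → neither Principle B nor Principle C is at stake; coindexation permitted.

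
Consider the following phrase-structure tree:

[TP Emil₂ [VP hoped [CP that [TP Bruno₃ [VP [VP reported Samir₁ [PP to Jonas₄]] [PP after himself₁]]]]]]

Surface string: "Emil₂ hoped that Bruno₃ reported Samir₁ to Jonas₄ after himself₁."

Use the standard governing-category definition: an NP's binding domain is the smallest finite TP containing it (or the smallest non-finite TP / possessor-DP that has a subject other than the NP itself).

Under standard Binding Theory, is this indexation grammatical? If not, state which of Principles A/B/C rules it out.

The two coindexed NPs are *Samir₁* and *himself₁*.
*himself₁* is an anaphor. Principle A requires it to be bound within its binding domain — the embedded TP, whose subject is Bruno₃.
Within that domain it is c-commanded by *Bruno₃*, which does not share its index.
*Samir₁* does not c-command the anaphor at all.
The anaphor is unbound in its domain → Principle A violation.

Principle A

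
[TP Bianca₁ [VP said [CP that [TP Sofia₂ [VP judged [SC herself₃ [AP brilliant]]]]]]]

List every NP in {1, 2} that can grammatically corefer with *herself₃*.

{2}

*herself* is an anaphor, so Principle A applies: it must be bound in its binding domain.
Binding domain of *herself₃*: the embedded TP, whose subject is Sofia₂.
*Bianca₁* c-commands the anaphor but is outside its binding domain → cannot satisfy Principle A.
*Sofia₂* c-commands the anaphor within its binding domain → licit binder.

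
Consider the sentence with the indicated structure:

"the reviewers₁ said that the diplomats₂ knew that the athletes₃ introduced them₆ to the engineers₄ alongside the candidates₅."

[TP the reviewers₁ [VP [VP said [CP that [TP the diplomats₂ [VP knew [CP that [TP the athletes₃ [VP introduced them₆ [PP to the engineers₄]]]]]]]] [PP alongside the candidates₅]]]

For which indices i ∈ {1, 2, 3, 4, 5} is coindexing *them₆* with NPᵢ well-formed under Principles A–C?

{1, 2, 5}

*them* is a pronoun, so Principle B applies: it must be free in its binding domain.
Binding domain of *them₆*: the embedded TP, whose subject is the athletes₃.
*the reviewers₁* c-commands the pronoun but from outside its binding domain, and is not c-commanded by it → coindexation permitted.
*the diplomats₂* c-commands the pronoun but from outside its binding domain, and is not c-commanded by it → coindexation permitted.
*the athletes₃* c-commands the pronoun within its binding domain → coindexation would violate Principle B.
*the engineers₄*: the pronoun c-commands this R-expression → coindexation would violate Principle C on *the engineers₄*.
*the candidates₅* and the pronoun do not c-command one another → neither Principle B nor Principle C is at stake; coindexation permitted.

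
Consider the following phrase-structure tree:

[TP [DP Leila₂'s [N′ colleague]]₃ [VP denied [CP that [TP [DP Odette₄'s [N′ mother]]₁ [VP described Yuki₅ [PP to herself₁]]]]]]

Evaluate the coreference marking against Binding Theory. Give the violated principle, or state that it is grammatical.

The two coindexed NPs are *[Odette₄'s mother]₁* and *herself₁*.
*herself₁* is an anaphor; its binding domain is the embedded TP, whose subject is [Odette₄'s mother]₁. *[Odette₄'s mother]₁* c-commands it within that domain and shares its index, so Principle A is satisfied.
*[Odette₄'s mother]₁* is an R-expression; *herself₁* does not c-command it, and no other NP shares its index, so Principle C is satisfied.
All principles are respected.

grammatical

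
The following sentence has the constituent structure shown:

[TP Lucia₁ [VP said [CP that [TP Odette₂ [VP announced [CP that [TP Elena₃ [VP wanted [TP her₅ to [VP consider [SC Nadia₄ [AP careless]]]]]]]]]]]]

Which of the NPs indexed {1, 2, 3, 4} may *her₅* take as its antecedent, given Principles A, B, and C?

{1, 2}

*her* is a pronoun, so Principle B applies: it must be free in its binding domain.
Binding domain of *her₅*: the embedded TP, whose subject is Elena₃.
*Lucia₁* c-commands the pronoun but from outside its binding domain, and is not c-commanded by it → coindexation permitted.
*Odette₂* c-commands the pronoun but from outside its binding domain, and is not c-commanded by it → coindexation permitted.
*Elena₃* c-commands the pronoun within its binding domain → coindexation would violate Principle B.
*Nadia₄*: the pronoun c-commands this R-expression → coindexation would violate Principle C on *Nadia₄*.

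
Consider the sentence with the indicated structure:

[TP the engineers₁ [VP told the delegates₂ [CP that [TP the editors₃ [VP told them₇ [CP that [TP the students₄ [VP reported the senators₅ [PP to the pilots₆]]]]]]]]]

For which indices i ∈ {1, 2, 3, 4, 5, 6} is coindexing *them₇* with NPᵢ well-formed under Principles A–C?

{1, 2}

*them* is a pronoun, so Principle B applies: it must be free in its binding domain.
Binding domain of *them₇*: the embedded TP, whose subject is the editors₃.
*the engineers₁* c-commands the pronoun but from outside its binding domain, and is not c-commanded by it → coindexation permitted.
*the delegates₂* c-commands the pronoun but from outside its binding domain, and is not c-commanded by it → coindexation permitted.
*the editors₃* c-commands the pronoun within its binding domain → coindexation would violate Principle B.
*the students₄*: the pronoun c-commands this R-expression → coindexation would violate Principle C on *the students₄*.
*the senators₅*: the pronoun c-commands this R-expression → coindexation would violate Principle C on *the senators₅*.
*the pilots₆*: the pronoun c-commands this R-expression → coindexation would violate Principle C on *the pilots₆*.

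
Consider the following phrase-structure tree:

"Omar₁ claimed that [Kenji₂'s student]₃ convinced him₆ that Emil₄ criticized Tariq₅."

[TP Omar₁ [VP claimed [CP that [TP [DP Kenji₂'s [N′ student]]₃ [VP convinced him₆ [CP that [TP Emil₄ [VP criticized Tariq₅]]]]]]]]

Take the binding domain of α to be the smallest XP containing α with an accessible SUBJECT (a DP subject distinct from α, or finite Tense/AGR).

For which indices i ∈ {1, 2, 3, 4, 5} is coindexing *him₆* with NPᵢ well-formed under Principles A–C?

*him* is a pronoun, so Principle B applies: it must be free in its binding domain.
Binding domain of *him₆*: the embedded TP, whose subject is [Kenji₂'s student]₃.
*Omar₁* c-commands the pronoun but from outside its binding domain, and is not c-commanded by it → coindexation permitted.
*Kenji₂* and the pronoun do not c-command one another → neither Principle B nor Principle C is at stake; coindexation permitted.
*[Kenji₂'s student]₃* c-commands the pronoun within its binding domain → coindexation would violate Principle B.
*Emil₄*: the pronoun c-commands this R-expression → coindexation would violate Principle C on *Emil₄*.
*Tariq₅*: the pronoun c-commands this R-expression → coindexation would violate Principle C on *Tariq₅*.

{1, 2}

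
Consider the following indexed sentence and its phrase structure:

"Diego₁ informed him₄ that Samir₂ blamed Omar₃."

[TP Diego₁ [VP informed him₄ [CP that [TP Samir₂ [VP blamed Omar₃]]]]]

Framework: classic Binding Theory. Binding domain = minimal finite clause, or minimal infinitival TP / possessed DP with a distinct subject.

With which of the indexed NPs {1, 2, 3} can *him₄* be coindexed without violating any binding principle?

*him* is a pronoun, so Principle B applies: it must be free in its binding domain.
Binding domain of *him₄*: the matrix TP, whose subject is Diego₁.
*Diego₁* c-commands the pronoun within its binding domain → coindexation would violate Principle B.
*Samir₂*: the pronoun c-commands this R-expression → coindexation would violate Principle C on *Samir₂*.
*Omar₃*: the pronoun c-commands this R-expression → coindexation would violate Principle C on *Omar₃*.

none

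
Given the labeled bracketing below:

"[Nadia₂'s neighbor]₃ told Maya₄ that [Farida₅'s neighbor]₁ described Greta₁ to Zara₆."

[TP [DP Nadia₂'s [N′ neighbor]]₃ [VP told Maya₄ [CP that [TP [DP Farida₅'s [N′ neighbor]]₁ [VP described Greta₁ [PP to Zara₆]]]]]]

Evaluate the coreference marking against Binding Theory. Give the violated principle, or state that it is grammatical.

Principle C

The two coindexed NPs are *[Farida₅'s neighbor]₁* and *Greta₁*.
*Greta₁* is an R-expression. Principle C requires it to be free everywhere.
*[Farida₅'s neighbor]₁* c-commands it and carries the same index.
The R-expression is bound → Principle C violation.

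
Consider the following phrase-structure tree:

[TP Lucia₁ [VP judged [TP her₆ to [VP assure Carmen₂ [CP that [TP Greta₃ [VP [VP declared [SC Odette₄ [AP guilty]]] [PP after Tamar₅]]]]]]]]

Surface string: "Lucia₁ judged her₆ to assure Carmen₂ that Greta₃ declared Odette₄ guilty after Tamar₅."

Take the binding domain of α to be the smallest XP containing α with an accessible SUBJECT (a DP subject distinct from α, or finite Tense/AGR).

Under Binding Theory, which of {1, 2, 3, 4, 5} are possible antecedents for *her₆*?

*her* is a pronoun, so Principle B applies: it must be free in its binding domain.
Binding domain of *her₆*: the matrix TP, whose subject is Lucia₁.
*Lucia₁* c-commands the pronoun within its binding domain → coindexation would violate Principle B.
*Carmen₂*: the pronoun c-commands this R-expression → coindexation would violate Principle C on *Carmen₂*.
*Greta₃*: the pronoun c-commands this R-expression → coindexation would violate Principle C on *Greta₃*.
*Odette₄*: the pronoun c-commands this R-expression → coindexation would violate Principle C on *Odette₄*.
*Tamar₅*: the pronoun c-commands this R-expression → coindexation would violate Principle C on *Tamar₅*.

none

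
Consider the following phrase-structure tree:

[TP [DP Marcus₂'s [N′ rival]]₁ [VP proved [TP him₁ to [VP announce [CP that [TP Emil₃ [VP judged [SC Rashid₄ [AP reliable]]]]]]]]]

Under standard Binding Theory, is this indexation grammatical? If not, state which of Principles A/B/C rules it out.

The two coindexed NPs are *[Marcus₂'s rival]₁* and *him₁*.
*him₁* is a pronoun. Its binding domain is the matrix TP, whose subject is [Marcus₂'s rival]₁.
*[Marcus₂'s rival]₁* c-commands it within that domain and carries the same index.
The pronoun is locally bound → Principle B violation.

Principle B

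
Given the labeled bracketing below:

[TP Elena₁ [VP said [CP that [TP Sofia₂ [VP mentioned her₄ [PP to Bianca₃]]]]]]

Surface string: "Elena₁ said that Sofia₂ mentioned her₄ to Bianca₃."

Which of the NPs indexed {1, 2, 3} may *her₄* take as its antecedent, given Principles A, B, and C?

{1}

*her* is a pronoun, so Principle B applies: it must be free in its binding domain.
Binding domain of *her₄*: the embedded TP, whose subject is Sofia₂.
*Elena₁* c-commands the pronoun but from outside its binding domain, and is not c-commanded by it → coindexation permitted.
*Sofia₂* c-commands the pronoun within its binding domain → coindexation would violate Principle B.
*Bianca₃*: the pronoun c-commands this R-expression → coindexation would violate Principle C on *Bianca₃*.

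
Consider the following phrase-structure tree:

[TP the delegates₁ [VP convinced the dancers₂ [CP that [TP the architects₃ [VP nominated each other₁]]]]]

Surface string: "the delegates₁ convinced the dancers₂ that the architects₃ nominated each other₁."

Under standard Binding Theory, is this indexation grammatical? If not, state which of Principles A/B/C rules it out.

Principle A

The two coindexed NPs are *the delegates₁* and *each other₁*.
*each other₁* is an anaphor. Principle A requires it to be bound within its binding domain — the embedded TP, whose subject is the architects₃.
Within that domain it is c-commanded by *the architects₃*, which does not share its index.
*the delegates₁* does c-command the anaphor, but from outside its binding domain.
The anaphor is unbound in its domain → Principle A violation.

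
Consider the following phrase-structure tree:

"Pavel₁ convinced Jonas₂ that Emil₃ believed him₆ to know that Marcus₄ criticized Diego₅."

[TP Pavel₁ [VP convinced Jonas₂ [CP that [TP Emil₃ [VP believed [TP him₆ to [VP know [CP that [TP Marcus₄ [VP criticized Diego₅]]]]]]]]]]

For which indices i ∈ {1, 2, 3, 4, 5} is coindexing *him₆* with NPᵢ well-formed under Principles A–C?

{1, 2}

*him* is a pronoun, so Principle B applies: it must be free in its binding domain.
Binding domain of *him₆*: the embedded TP, whose subject is Emil₃.
*Pavel₁* c-commands the pronoun but from outside its binding domain, and is not c-commanded by it → coindexation permitted.
*Jonas₂* c-commands the pronoun but from outside its binding domain, and is not c-commanded by it → coindexation permitted.
*Emil₃* c-commands the pronoun within its binding domain → coindexation would violate Principle B.
*Marcus₄*: the pronoun c-commands this R-expression → coindexation would violate Principle C on *Marcus₄*.
*Diego₅*: the pronoun c-commands this R-expression → coindexation would violate Principle C on *Diego₅*.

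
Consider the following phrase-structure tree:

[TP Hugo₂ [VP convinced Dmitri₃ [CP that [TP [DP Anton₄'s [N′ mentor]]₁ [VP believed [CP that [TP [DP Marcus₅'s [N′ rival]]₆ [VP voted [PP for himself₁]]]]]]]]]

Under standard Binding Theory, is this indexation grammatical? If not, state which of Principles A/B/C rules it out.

The two coindexed NPs are *[Anton₄'s mentor]₁* and *himself₁*.
*himself₁* is an anaphor. Principle A requires it to be bound within its binding domain — the embedded TP, whose subject is [Marcus₅'s rival]₆.
Within that domain it is c-commanded by *[Marcus₅'s rival]₆*, which does not share its index.
*[Anton₄'s mentor]₁* does c-command the anaphor, but from outside its binding domain.
The anaphor is unbound in its domain → Principle A violation.

Principle A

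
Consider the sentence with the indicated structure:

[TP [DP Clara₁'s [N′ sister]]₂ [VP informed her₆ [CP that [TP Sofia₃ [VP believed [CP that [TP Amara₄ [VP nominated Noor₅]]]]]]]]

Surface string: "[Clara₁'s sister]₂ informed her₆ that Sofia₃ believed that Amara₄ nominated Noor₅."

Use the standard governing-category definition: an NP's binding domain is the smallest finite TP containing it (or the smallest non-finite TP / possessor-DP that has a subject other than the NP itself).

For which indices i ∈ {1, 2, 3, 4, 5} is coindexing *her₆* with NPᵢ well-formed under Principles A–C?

{1}

*her* is a pronoun, so Principle B applies: it must be free in its binding domain.
Binding domain of *her₆*: the matrix TP, whose subject is [Clara₁'s sister]₂.
*Clara₁* and the pronoun do not c-command one another → neither Principle B nor Principle C is at stake; coindexation permitted.
*[Clara₁'s sister]₂* c-commands the pronoun within its binding domain → coindexation would violate Principle B.
*Sofia₃*: the pronoun c-commands this R-expression → coindexation would violate Principle C on *Sofia₃*.
*Amara₄*: the pronoun c-commands this R-expression → coindexation would violate Principle C on *Amara₄*.
*Noor₅*: the pronoun c-commands this R-expression → coindexation would violate Principle C on *Noor₅*.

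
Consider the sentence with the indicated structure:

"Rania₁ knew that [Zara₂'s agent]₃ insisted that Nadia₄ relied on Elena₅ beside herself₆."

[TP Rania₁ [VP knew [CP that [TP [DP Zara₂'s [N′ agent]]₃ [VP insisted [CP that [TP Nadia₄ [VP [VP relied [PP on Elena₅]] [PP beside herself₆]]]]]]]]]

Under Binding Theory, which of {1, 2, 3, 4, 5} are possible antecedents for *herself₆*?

{4}

*herself* is an anaphor, so Principle A applies: it must be bound in its binding domain.
Binding domain of *herself₆*: the embedded TP, whose subject is Nadia₄.
*Rania₁* c-commands the anaphor but is outside its binding domain → cannot satisfy Principle A.
*Zara₂* does not c-command the anaphor → cannot bind it.
*[Zara₂'s agent]₃* c-commands the anaphor but is outside its binding domain → cannot satisfy Principle A.
*Nadia₄* c-commands the anaphor within its binding domain → licit binder.
*Elena₅* does not c-command the anaphor → cannot bind it.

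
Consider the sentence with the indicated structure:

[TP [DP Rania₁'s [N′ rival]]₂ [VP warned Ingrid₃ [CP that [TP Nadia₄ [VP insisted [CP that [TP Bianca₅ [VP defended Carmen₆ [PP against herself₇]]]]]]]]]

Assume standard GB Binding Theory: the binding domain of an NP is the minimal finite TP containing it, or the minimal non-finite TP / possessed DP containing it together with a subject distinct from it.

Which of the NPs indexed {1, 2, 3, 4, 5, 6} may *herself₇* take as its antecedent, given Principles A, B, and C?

{5, 6}

*herself* is an anaphor, so Principle A applies: it must be bound in its binding domain.
Binding domain of *herself₇*: the embedded TP, whose subject is Bianca₅.
*Rania₁* does not c-command the anaphor → cannot bind it.
*[Rania₁'s rival]₂* c-commands the anaphor but is outside its binding domain → cannot satisfy Principle A.
*Ingrid₃* c-commands the anaphor but is outside its binding domain → cannot satisfy Principle A.
*Nadia₄* c-commands the anaphor but is outside its binding domain → cannot satisfy Principle A.
*Bianca₅* c-commands the anaphor within its binding domain → licit binder.
*Carmen₆* c-commands the anaphor within its binding domain → licit binder.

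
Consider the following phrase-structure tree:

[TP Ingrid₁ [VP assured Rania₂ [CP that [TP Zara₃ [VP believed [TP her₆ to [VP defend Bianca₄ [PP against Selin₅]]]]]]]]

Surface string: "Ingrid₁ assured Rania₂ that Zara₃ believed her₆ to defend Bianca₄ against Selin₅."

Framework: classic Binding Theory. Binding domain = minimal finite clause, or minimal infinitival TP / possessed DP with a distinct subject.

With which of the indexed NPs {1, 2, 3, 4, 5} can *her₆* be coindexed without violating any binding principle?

{1, 2}

*her* is a pronoun, so Principle B applies: it must be free in its binding domain.
Binding domain of *her₆*: the embedded TP, whose subject is Zara₃.
*Ingrid₁* c-commands the pronoun but from outside its binding domain, and is not c-commanded by it → coindexation permitted.
*Rania₂* c-commands the pronoun but from outside its binding domain, and is not c-commanded by it → coindexation permitted.
*Zara₃* c-commands the pronoun within its binding domain → coindexation would violate Principle B.
*Bianca₄*: the pronoun c-commands this R-expression → coindexation would violate Principle C on *Bianca₄*.
*Selin₅*: the pronoun c-commands this R-expression → coindexation would violate Principle C on *Selin₅*.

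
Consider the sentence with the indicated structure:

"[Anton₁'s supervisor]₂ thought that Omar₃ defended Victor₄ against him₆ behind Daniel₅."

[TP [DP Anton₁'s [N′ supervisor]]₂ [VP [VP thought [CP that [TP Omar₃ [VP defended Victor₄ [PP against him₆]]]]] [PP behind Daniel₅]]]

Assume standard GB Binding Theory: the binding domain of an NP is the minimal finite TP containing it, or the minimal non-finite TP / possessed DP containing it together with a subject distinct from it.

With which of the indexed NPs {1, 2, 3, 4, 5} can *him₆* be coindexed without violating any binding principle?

*him* is a pronoun, so Principle B applies: it must be free in its binding domain.
Binding domain of *him₆*: the embedded TP, whose subject is Omar₃.
*Anton₁* and the pronoun do not c-command one another → neither Principle B nor Principle C is at stake; coindexation permitted.
*[Anton₁'s supervisor]₂* c-commands the pronoun but from outside its binding domain, and is not c-commanded by it → coindexation permitted.
*Omar₃* c-commands the pronoun within its binding domain → coindexation would violate Principle B.
*Victor₄* c-commands the pronoun within its binding domain → coindexation would violate Principle B.
*Daniel₅* and the pronoun do not c-command one another → neither Principle B nor Principle C is at stake; coindexation permitted.

{1, 2, 5}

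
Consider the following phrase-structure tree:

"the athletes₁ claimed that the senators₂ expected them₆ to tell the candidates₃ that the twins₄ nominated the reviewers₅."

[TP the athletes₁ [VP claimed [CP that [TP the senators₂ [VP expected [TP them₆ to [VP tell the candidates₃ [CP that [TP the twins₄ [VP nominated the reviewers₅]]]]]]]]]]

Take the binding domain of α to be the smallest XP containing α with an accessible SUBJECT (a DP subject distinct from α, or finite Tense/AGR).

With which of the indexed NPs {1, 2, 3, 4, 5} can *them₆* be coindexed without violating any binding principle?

*them* is a pronoun, so Principle B applies: it must be free in its binding domain.
Binding domain of *them₆*: the embedded TP, whose subject is the senators₂.
*the athletes₁* c-commands the pronoun but from outside its binding domain, and is not c-commanded by it → coindexation permitted.
*the senators₂* c-commands the pronoun within its binding domain → coindexation would violate Principle B.
*the candidates₃*: the pronoun c-commands this R-expression → coindexation would violate Principle C on *the candidates₃*.
*the twins₄*: the pronoun c-commands this R-expression → coindexation would violate Principle C on *the twins₄*.
*the reviewers₅*: the pronoun c-commands this R-expression → coindexation would violate Principle C on *the reviewers₅*.

{1}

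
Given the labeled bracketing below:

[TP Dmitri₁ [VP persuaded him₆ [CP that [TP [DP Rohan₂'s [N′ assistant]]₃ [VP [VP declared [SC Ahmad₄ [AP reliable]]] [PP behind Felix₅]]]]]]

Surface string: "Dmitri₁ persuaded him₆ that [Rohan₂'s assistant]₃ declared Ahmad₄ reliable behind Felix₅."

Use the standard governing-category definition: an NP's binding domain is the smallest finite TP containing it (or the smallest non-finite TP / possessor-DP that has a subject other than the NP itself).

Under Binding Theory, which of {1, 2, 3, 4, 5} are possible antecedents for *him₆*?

*him* is a pronoun, so Principle B applies: it must be free in its binding domain.
Binding domain of *him₆*: the matrix TP, whose subject is Dmitri₁.
*Dmitri₁* c-commands the pronoun within its binding domain → coindexation would violate Principle B.
*Rohan₂*: the pronoun c-commands this R-expression → coindexation would violate Principle C on *Rohan₂*.
*[Rohan₂'s assistant]₃*: the pronoun c-commands this R-expression → coindexation would violate Principle C on *[Rohan₂'s assistant]₃*.
*Ahmad₄*: the pronoun c-commands this R-expression → coindexation would violate Principle C on *Ahmad₄*.
*Felix₅*: the pronoun c-commands this R-expression → coindexation would violate Principle C on *Felix₅*.

none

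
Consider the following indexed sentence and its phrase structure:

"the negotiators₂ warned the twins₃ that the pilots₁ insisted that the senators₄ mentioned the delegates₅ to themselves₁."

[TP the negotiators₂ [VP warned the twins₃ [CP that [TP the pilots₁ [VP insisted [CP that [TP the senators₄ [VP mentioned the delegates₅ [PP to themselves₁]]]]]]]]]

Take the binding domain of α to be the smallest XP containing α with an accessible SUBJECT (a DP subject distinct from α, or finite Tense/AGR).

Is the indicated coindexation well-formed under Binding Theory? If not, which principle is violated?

The two coindexed NPs are *the pilots₁* and *themselves₁*.
*themselves₁* is an anaphor. Principle A requires it to be bound within its binding domain — the embedded TP, whose subject is the senators₄.
Within that domain it is c-commanded by *the senators₄*, *the delegates₅*, none of which share its index.
*the pilots₁* does c-command the anaphor, but from outside its binding domain.
The anaphor is unbound in its domain → Principle A violation.

Principle A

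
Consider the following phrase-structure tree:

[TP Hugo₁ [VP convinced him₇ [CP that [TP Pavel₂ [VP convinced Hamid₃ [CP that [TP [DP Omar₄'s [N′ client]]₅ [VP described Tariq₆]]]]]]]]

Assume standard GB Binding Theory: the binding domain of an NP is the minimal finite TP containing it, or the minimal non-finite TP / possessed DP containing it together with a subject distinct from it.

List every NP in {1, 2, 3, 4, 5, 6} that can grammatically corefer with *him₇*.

none

*him* is a pronoun, so Principle B applies: it must be free in its binding domain.
Binding domain of *him₇*: the matrix TP, whose subject is Hugo₁.
*Hugo₁* c-commands the pronoun within its binding domain → coindexation would violate Principle B.
*Pavel₂*: the pronoun c-commands this R-expression → coindexation would violate Principle C on *Pavel₂*.
*Hamid₃*: the pronoun c-commands this R-expression → coindexation would violate Principle C on *Hamid₃*.
*Omar₄*: the pronoun c-commands this R-expression → coindexation would violate Principle C on *Omar₄*.
*[Omar₄'s client]₅*: the pronoun c-commands this R-expression → coindexation would violate Principle C on *[Omar₄'s client]₅*.
*Tariq₆*: the pronoun c-commands this R-expression → coindexation would violate Principle C on *Tariq₆*.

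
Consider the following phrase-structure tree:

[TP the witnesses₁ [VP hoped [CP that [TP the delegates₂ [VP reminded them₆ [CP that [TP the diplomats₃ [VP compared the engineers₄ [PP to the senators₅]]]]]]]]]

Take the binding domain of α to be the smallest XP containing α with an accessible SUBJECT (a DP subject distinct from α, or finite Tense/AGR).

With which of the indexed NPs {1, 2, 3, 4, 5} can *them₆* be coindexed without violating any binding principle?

*them* is a pronoun, so Principle B applies: it must be free in its binding domain.
Binding domain of *them₆*: the embedded TP, whose subject is the delegates₂.
*the witnesses₁* c-commands the pronoun but from outside its binding domain, and is not c-commanded by it → coindexation permitted.
*the delegates₂* c-commands the pronoun within its binding domain → coindexation would violate Principle B.
*the diplomats₃*: the pronoun c-commands this R-expression → coindexation would violate Principle C on *the diplomats₃*.
*the engineers₄*: the pronoun c-commands this R-expression → coindexation would violate Principle C on *the engineers₄*.
*the senators₅*: the pronoun c-commands this R-expression → coindexation would violate Principle C on *the senators₅*.

{1}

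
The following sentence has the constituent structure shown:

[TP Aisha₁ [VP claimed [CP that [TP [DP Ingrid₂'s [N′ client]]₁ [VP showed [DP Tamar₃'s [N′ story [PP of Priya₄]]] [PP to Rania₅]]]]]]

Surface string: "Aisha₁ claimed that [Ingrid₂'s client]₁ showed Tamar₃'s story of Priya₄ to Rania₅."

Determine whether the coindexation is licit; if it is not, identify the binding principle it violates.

The two coindexed NPs are *[Ingrid₂'s client]₁* and *Aisha₁*.
*[Ingrid₂'s client]₁* is an R-expression. Principle C requires it to be free everywhere.
*Aisha₁* c-commands it and carries the same index.
The R-expression is bound → Principle C violation.

Principle C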